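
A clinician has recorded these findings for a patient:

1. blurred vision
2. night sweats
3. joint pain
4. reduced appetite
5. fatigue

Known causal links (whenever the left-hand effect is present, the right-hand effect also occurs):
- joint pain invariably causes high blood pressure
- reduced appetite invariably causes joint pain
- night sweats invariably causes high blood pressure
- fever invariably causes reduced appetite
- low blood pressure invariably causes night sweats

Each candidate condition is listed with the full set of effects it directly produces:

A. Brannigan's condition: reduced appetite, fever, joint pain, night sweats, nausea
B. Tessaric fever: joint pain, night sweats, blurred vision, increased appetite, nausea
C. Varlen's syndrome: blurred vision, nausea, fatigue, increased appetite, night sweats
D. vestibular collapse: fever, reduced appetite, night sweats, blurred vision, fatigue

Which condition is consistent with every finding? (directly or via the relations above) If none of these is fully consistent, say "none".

D

For each candidate, compare predicted effects to what was observed:
(A) Brannigan's condition — blurred vision miss; night sweats match; joint pain match; reduced appetite match; fatigue miss
(B) Tessaric fever — blurred vision match; night sweats match; joint pain match; reduced appetite miss; fatigue miss
(C) Varlen's syndrome — blurred vision match; night sweats match; joint pain miss; reduced appetite miss; fatigue match
(D) vestibular collapse — accounts for every observation (joint pain via reduced appetite → joint pain)
Only (D) is consistent with every observation.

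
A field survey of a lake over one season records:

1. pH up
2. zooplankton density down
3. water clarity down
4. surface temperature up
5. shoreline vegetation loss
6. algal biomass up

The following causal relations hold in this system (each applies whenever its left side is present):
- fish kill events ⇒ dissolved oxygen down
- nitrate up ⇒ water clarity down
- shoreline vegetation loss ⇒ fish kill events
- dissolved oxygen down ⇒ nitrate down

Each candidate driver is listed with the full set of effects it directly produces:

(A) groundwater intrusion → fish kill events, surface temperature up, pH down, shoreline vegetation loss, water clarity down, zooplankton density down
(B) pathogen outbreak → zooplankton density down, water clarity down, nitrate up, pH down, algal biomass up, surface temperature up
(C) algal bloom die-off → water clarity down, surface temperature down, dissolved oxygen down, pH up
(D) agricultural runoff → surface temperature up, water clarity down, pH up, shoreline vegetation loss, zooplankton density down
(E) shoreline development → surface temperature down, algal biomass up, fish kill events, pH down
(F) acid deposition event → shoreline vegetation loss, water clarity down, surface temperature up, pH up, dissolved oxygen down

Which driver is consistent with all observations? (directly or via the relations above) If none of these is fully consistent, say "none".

For each candidate, compare predicted effects to what was observed:
(A) groundwater intrusion — fails on pH up, algal biomass up (predicts pH down, not pH up)
(B) pathogen outbreak — fails on pH up, shoreline vegetation loss (predicts pH down, not pH up)
(C) algal bloom die-off — fails on zooplankton density down, surface temperature up, shoreline vegetation loss, algal biomass up (predicts surface temperature down, not surface temperature up)
(D) agricultural runoff — does not account for algal biomass up
(E) shoreline development — pH up ✗; zooplankton density down ✗; water clarity down ✗; surface temperature up ✗; shoreline vegetation loss ✗; algal biomass up ✓
(F) acid deposition event — pH up ✓; zooplankton density down ✗; water clarity down ✓; surface temperature up ✓; shoreline vegetation loss ✓; algal biomass up ✗
Every candidate fails on at least one observation.

none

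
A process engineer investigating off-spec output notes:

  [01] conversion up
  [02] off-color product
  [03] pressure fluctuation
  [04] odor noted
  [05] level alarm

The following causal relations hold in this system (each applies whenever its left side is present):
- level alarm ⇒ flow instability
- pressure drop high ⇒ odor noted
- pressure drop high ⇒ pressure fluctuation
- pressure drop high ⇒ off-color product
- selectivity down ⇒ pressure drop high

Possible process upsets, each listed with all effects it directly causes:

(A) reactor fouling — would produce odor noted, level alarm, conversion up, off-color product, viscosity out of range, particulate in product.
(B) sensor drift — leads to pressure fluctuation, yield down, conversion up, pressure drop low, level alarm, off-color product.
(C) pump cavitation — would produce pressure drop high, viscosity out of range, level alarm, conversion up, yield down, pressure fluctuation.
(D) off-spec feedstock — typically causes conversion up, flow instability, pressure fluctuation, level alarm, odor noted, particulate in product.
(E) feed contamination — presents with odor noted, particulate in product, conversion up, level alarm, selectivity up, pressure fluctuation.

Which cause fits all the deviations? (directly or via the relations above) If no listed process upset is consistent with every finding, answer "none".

Per-candidate check:
(A) reactor fouling — does not account for pressure fluctuation
(B) sensor drift — does not account for odor noted
(C) pump cavitation — conversion up yes; off-color product yes (via pressure drop high → off-color product); pressure fluctuation yes; odor noted yes (via pressure drop high → odor noted); level alarm yes
(D) off-spec feedstock — conversion up yes; off-color product NO; pressure fluctuation yes; odor noted yes; level alarm yes
(E) feed contamination — conversion up yes; off-color product NO; pressure fluctuation yes; odor noted yes; level alarm yes
(C) is the only candidate with no mismatches.

C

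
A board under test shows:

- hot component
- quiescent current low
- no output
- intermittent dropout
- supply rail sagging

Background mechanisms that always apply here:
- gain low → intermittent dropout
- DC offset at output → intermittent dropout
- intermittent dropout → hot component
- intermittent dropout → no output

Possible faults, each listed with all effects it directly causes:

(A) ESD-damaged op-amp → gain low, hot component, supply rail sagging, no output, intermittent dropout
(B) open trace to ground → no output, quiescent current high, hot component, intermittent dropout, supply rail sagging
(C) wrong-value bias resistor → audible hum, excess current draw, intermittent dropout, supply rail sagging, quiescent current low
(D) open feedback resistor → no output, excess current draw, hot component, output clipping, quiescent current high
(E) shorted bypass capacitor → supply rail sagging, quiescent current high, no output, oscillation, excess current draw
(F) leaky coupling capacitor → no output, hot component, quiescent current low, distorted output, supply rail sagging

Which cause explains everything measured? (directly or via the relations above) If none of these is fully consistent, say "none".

C

Testing each hypothesis:
(A) ESD-damaged op-amp — does not account for quiescent current low
(B) open trace to ground — hot component yes; quiescent current low NO; no output yes; intermittent dropout yes; supply rail sagging yes
(C) wrong-value bias resistor — hot component yes (via intermittent dropout → hot component); quiescent current low yes; no output yes (via intermittent dropout → no output); intermittent dropout yes; supply rail sagging yes
(D) open feedback resistor — hot component yes; quiescent current low NO; no output yes; intermittent dropout NO; supply rail sagging NO
(E) shorted bypass capacitor — fails on hot component, quiescent current low, intermittent dropout (predicts quiescent current high, not quiescent current low)
(F) leaky coupling capacitor — hot component yes; quiescent current low yes; no output yes; intermittent dropout NO; supply rail sagging yes
(C) is the only candidate with no mismatches.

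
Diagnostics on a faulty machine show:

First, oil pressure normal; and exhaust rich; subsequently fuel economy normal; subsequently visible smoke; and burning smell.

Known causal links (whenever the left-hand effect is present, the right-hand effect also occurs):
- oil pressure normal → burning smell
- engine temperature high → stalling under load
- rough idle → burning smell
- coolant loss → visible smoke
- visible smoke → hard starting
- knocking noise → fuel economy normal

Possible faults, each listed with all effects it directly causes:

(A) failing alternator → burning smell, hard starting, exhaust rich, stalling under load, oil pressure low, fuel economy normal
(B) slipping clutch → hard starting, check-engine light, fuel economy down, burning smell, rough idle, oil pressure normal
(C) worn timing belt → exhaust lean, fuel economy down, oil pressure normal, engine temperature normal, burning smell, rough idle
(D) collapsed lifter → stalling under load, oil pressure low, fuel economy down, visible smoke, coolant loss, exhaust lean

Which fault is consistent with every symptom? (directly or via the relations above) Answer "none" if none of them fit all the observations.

Per-candidate check:
(A) failing alternator — fails on oil pressure normal, visible smoke (predicts oil pressure low, not oil pressure normal)
(B) slipping clutch — oil pressure normal +; exhaust rich -; fuel economy normal -; visible smoke -; burning smell +
(C) worn timing belt — fails on exhaust rich, fuel economy normal, visible smoke (predicts exhaust lean, not exhaust rich; predicts fuel economy down, not fuel economy normal)
(D) collapsed lifter — oil pressure normal -; exhaust rich -; fuel economy normal -; visible smoke +; burning smell -
Every candidate fails on at least one observation.

none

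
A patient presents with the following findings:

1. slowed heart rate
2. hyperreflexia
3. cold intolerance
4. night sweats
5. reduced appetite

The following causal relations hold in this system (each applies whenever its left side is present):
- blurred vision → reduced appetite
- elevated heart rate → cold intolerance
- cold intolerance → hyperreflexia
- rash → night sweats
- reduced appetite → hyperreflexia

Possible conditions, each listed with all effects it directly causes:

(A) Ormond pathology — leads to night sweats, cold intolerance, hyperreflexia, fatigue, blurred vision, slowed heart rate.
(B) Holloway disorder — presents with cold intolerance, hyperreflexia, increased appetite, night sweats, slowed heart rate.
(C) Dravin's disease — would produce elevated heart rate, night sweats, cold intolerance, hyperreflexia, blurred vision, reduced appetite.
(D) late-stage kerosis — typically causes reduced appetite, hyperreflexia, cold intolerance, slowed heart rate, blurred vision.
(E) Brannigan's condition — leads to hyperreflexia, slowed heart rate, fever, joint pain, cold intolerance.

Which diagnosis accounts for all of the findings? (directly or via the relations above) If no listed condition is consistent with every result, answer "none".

Testing each hypothesis:
(A) Ormond pathology — slowed heart rate yes; hyperreflexia yes; cold intolerance yes; night sweats yes; reduced appetite yes (by blurred vision → reduced appetite)
(B) Holloway disorder — slowed heart rate yes; hyperreflexia yes; cold intolerance yes; night sweats yes; reduced appetite NO
(C) Dravin's disease — slowed heart rate NO; hyperreflexia yes; cold intolerance yes; night sweats yes; reduced appetite yes
(D) late-stage kerosis — does not account for night sweats
(E) Brannigan's condition — does not account for night sweats, reduced appetite
(A) alone accounts for all the evidence.

A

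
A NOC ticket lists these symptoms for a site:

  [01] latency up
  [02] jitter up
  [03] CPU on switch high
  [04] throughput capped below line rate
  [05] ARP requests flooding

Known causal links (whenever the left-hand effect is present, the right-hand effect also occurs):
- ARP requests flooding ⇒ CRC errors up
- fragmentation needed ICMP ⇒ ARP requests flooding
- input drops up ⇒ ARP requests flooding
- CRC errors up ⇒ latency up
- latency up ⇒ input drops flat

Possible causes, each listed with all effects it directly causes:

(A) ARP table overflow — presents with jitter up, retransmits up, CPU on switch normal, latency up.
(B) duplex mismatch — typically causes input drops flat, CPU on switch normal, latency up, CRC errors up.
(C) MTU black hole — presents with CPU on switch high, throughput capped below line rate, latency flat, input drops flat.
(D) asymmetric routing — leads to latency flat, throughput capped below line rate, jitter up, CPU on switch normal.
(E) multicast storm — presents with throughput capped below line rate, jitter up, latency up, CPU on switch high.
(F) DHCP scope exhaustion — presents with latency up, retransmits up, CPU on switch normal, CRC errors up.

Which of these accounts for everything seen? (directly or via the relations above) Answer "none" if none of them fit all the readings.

For each candidate, compare predicted effects to what was observed:
(A) ARP table overflow — latency up ✓; jitter up ✓; CPU on switch high ✗; throughput capped below line rate ✗; ARP requests flooding ✗
(B) duplex mismatch — latency up ✓; jitter up ✗; CPU on switch high ✗; throughput capped below line rate ✗; ARP requests flooding ✗
(C) MTU black hole — latency up ✗; jitter up ✗; CPU on switch high ✓; throughput capped below line rate ✓; ARP requests flooding ✗
(D) asymmetric routing — fails on latency up, CPU on switch high, ARP requests flooding (predicts latency flat, not latency up; predicts CPU on switch normal, not CPU on switch high)
(E) multicast storm — does not account for ARP requests flooding
(F) DHCP scope exhaustion — latency up ✓; jitter up ✗; CPU on switch high ✗; throughput capped below line rate ✗; ARP requests flooding ✗
No candidate is consistent with all observations.

none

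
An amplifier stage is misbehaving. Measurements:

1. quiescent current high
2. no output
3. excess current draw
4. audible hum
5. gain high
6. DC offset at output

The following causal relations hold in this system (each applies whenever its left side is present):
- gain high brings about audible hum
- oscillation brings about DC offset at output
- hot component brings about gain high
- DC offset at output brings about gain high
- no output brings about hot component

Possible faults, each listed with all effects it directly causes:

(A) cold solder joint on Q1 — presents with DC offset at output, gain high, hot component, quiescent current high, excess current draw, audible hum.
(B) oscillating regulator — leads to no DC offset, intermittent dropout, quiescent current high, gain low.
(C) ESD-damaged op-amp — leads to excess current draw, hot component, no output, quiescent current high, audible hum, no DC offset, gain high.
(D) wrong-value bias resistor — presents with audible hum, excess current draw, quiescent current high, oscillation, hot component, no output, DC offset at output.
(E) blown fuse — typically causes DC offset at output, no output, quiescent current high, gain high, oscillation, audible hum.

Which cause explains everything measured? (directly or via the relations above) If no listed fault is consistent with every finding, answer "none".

Testing each hypothesis:
(A) cold solder joint on Q1 — does not account for no output
(B) oscillating regulator — quiescent current high match; no output miss; excess current draw miss; audible hum miss; gain high miss; DC offset at output miss
(C) ESD-damaged op-amp — quiescent current high match; no output match; excess current draw match; audible hum match; gain high match; DC offset at output miss
(D) wrong-value bias resistor — quiescent current high match; no output match; excess current draw match; audible hum match; gain high match (via DC offset at output → gain high); DC offset at output match
(E) blown fuse — quiescent current high match; no output match; excess current draw miss; audible hum match; gain high match; DC offset at output match
Only (D) is consistent with every observation.

D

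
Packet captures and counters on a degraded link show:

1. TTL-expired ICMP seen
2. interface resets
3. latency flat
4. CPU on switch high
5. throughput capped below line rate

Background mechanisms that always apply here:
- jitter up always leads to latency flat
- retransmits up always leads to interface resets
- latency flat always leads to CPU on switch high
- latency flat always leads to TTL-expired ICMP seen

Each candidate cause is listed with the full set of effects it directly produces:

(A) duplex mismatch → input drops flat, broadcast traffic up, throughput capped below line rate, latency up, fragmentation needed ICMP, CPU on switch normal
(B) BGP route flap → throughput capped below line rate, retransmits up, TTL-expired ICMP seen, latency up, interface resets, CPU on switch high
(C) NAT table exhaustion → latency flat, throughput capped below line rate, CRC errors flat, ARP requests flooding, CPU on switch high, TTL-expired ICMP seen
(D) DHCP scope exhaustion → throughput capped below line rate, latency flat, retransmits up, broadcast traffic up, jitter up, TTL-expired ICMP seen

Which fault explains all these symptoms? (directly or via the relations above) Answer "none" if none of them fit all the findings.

Checking each candidate against the observations:
(A) duplex mismatch — fails on TTL-expired ICMP seen, interface resets, latency flat, CPU on switch high (predicts latency up, not latency flat; predicts CPU on switch normal, not CPU on switch high)
(B) BGP route flap — TTL-expired ICMP seen yes; interface resets yes; latency flat NO; CPU on switch high yes; throughput capped below line rate yes
(C) NAT table exhaustion — TTL-expired ICMP seen yes; interface resets NO; latency flat yes; CPU on switch high yes; throughput capped below line rate yes
(D) DHCP scope exhaustion — TTL-expired ICMP seen yes; interface resets yes (via retransmits up → interface resets); latency flat yes; CPU on switch high yes (via latency flat → CPU on switch high); throughput capped below line rate yes
(D) is the only candidate with no mismatches.

D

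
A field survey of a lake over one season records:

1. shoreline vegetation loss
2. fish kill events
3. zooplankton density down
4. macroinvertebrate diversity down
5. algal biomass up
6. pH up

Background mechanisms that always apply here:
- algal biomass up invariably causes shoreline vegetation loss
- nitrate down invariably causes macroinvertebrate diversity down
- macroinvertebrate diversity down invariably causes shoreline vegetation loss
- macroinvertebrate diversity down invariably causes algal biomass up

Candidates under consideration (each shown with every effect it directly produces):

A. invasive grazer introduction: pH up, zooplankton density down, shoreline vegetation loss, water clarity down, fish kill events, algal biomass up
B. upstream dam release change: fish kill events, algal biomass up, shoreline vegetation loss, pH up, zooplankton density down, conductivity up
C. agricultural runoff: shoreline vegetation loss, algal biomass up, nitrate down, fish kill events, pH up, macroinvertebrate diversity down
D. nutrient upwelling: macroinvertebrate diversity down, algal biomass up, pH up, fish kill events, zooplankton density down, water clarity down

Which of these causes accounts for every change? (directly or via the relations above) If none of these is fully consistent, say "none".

D

Per-candidate check:
(A) invasive grazer introduction — does not account for macroinvertebrate diversity down
(B) upstream dam release change — shoreline vegetation loss ✓; fish kill events ✓; zooplankton density down ✓; macroinvertebrate diversity down ✗; algal biomass up ✓; pH up ✓
(C) agricultural runoff — shoreline vegetation loss ✓; fish kill events ✓; zooplankton density down ✗; macroinvertebrate diversity down ✓; algal biomass up ✓; pH up ✓
(D) nutrient upwelling — accounts for every observation (shoreline vegetation loss by algal biomass up → shoreline vegetation loss)
Only (D) is consistent with every observation.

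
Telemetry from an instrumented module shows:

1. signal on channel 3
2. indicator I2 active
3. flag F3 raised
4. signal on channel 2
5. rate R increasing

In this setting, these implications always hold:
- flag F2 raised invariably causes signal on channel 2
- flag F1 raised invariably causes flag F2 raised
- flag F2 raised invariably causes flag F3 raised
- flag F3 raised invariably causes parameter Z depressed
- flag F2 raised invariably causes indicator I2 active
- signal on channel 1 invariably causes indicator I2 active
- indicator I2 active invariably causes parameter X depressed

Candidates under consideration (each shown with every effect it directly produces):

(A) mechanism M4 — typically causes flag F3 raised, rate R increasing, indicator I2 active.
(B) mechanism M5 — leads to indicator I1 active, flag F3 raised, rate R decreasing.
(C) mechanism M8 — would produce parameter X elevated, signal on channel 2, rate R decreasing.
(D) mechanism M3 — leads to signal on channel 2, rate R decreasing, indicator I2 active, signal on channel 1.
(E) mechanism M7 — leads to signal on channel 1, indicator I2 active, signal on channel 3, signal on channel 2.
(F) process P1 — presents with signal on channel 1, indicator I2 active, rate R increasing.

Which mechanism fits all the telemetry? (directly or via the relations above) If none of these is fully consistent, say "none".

none

For each candidate, compare predicted effects to what was observed:
(A) mechanism M4 — signal on channel 3 ✗; indicator I2 active ✓; flag F3 raised ✓; signal on channel 2 ✗; rate R increasing ✓
(B) mechanism M5 — signal on channel 3 ✗; indicator I2 active ✗; flag F3 raised ✓; signal on channel 2 ✗; rate R increasing ✗
(C) mechanism M8 — signal on channel 3 ✗; indicator I2 active ✗; flag F3 raised ✗; signal on channel 2 ✓; rate R increasing ✗
(D) mechanism M3 — signal on channel 3 ✗; indicator I2 active ✓; flag F3 raised ✗; signal on channel 2 ✓; rate R increasing ✗
(E) mechanism M7 — signal on channel 3 ✓; indicator I2 active ✓; flag F3 raised ✗; signal on channel 2 ✓; rate R increasing ✗
(F) process P1 — does not account for signal on channel 3, flag F3 raised, signal on channel 2
None of the listed candidates fits everything.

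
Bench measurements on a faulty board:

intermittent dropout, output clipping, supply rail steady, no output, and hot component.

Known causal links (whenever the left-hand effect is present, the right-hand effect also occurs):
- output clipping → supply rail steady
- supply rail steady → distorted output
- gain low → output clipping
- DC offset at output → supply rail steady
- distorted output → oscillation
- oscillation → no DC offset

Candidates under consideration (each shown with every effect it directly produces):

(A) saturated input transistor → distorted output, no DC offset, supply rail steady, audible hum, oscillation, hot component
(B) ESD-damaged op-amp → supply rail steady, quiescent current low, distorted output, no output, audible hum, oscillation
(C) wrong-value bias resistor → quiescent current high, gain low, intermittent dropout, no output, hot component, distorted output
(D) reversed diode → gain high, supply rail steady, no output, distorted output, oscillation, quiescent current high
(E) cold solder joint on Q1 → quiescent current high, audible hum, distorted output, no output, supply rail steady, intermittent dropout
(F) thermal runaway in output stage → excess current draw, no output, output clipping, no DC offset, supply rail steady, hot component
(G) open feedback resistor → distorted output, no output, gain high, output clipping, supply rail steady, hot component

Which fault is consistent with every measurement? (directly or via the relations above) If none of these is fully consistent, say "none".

Per-candidate check:
(A) saturated input transistor — intermittent dropout NO; output clipping NO; supply rail steady yes; no output NO; hot component yes
(B) ESD-damaged op-amp — intermittent dropout NO; output clipping NO; supply rail steady yes; no output yes; hot component NO
(C) wrong-value bias resistor — intermittent dropout yes; output clipping yes (via gain low → output clipping); supply rail steady yes (via gain low → output clipping → supply rail steady); no output yes; hot component yes
(D) reversed diode — does not account for intermittent dropout, output clipping, hot component
(E) cold solder joint on Q1 — intermittent dropout yes; output clipping NO; supply rail steady yes; no output yes; hot component NO
(F) thermal runaway in output stage — intermittent dropout NO; output clipping yes; supply rail steady yes; no output yes; hot component yes
(G) open feedback resistor — intermittent dropout NO; output clipping yes; supply rail steady yes; no output yes; hot component yes
Only (C) is consistent with every observation.

C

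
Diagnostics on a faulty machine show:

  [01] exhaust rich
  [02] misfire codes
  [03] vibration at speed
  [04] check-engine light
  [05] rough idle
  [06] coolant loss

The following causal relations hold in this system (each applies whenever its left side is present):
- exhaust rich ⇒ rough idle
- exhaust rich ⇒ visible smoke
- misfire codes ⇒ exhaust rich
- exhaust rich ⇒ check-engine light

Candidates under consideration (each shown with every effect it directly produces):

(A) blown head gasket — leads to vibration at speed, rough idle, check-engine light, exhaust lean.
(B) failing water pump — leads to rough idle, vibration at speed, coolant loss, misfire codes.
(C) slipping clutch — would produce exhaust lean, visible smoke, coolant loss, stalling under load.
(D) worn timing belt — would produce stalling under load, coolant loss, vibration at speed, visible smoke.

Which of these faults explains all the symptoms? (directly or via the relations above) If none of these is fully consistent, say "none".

B

Per-candidate check:
(A) blown head gasket — exhaust rich ✗; misfire codes ✗; vibration at speed ✓; check-engine light ✓; rough idle ✓; coolant loss ✗
(B) failing water pump — accounts for every observation (exhaust rich by misfire codes → exhaust rich)
(C) slipping clutch — fails on exhaust rich, misfire codes, vibration at speed, check-engine light, rough idle (predicts exhaust lean, not exhaust rich)
(D) worn timing belt — does not account for exhaust rich, misfire codes, check-engine light, rough idle
(B) alone accounts for all the evidence.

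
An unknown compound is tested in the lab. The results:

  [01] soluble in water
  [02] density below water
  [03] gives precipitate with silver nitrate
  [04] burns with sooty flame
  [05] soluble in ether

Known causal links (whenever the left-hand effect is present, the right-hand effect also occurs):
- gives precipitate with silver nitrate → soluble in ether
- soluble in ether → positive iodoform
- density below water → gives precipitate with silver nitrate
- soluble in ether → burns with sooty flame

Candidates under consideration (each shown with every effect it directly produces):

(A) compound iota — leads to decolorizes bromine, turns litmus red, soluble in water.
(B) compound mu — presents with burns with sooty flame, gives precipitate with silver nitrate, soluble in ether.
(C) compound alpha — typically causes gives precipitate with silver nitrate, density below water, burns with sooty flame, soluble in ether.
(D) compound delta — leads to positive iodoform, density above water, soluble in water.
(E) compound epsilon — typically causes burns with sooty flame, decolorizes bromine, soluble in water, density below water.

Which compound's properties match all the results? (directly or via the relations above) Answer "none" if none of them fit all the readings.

Per-candidate check:
(A) compound iota — does not account for density below water, gives precipitate with silver nitrate, burns with sooty flame, soluble in ether
(B) compound mu — soluble in water -; density below water -; gives precipitate with silver nitrate +; burns with sooty flame +; soluble in ether +
(C) compound alpha — soluble in water -; density below water +; gives precipitate with silver nitrate +; burns with sooty flame +; soluble in ether +
(D) compound delta — soluble in water +; density below water -; gives precipitate with silver nitrate -; burns with sooty flame -; soluble in ether -
(E) compound epsilon — soluble in water +; density below water +; gives precipitate with silver nitrate + (through density below water → gives precipitate with silver nitrate); burns with sooty flame +; soluble in ether + (through density below water → gives precipitate with silver nitrate → soluble in ether)
Only (E) is consistent with every observation.

E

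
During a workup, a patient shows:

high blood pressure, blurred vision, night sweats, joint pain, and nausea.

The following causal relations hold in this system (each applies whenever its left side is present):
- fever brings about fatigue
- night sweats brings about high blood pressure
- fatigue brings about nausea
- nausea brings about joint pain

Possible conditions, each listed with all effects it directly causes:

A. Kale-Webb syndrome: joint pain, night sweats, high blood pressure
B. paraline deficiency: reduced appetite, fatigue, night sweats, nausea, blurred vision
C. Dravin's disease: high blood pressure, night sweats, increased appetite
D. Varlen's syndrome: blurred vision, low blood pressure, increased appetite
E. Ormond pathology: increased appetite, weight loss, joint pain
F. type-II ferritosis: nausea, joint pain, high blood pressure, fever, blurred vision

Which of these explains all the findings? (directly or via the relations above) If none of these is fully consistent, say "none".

B

For each candidate, compare predicted effects to what was observed:
(A) Kale-Webb syndrome — high blood pressure yes; blurred vision NO; night sweats yes; joint pain yes; nausea NO
(B) paraline deficiency — high blood pressure yes (by night sweats → high blood pressure); blurred vision yes; night sweats yes; joint pain yes (by nausea → joint pain); nausea yes
(C) Dravin's disease — does not account for blurred vision, joint pain, nausea
(D) Varlen's syndrome — high blood pressure NO; blurred vision yes; night sweats NO; joint pain NO; nausea NO
(E) Ormond pathology — high blood pressure NO; blurred vision NO; night sweats NO; joint pain yes; nausea NO
(F) type-II ferritosis — does not account for night sweats
Only (B) is consistent with every observation.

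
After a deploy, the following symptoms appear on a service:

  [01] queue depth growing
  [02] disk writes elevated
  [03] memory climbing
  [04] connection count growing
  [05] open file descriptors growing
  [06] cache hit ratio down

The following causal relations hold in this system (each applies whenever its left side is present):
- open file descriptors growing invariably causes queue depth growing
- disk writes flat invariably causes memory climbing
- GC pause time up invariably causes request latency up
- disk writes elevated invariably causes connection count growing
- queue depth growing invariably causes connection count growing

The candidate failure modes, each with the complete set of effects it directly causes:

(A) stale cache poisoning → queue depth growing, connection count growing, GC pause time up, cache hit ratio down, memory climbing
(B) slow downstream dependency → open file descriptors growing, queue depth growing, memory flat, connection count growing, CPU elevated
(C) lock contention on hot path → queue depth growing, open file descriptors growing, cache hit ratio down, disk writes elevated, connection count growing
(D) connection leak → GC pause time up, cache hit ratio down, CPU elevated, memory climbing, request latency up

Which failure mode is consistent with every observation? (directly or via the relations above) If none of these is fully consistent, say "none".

none

Testing each hypothesis:
(A) stale cache poisoning — does not account for disk writes elevated, open file descriptors growing
(B) slow downstream dependency — fails on disk writes elevated, memory climbing, cache hit ratio down (predicts memory flat, not memory climbing)
(C) lock contention on hot path — queue depth growing match; disk writes elevated match; memory climbing miss; connection count growing match; open file descriptors growing match; cache hit ratio down match
(D) connection leak — queue depth growing miss; disk writes elevated miss; memory climbing match; connection count growing miss; open file descriptors growing miss; cache hit ratio down match
Every candidate fails on at least one observation.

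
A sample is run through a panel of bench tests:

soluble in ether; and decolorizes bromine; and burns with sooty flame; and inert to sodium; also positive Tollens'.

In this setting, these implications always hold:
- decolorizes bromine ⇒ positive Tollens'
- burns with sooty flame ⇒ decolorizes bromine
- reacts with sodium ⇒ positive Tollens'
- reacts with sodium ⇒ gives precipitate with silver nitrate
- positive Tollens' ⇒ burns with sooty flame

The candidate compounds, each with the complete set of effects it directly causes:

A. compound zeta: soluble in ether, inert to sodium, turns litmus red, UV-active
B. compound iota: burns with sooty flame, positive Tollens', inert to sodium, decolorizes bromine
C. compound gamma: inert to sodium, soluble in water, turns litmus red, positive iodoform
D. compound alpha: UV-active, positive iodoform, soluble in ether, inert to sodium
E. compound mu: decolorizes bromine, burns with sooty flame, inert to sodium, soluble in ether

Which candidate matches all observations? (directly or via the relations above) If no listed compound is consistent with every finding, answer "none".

E

Checking each candidate against the observations:
(A) compound zeta — does not account for decolorizes bromine, burns with sooty flame, positive Tollens'
(B) compound iota — soluble in ether NO; decolorizes bromine yes; burns with sooty flame yes; inert to sodium yes; positive Tollens' yes
(C) compound gamma — soluble in ether NO; decolorizes bromine NO; burns with sooty flame NO; inert to sodium yes; positive Tollens' NO
(D) compound alpha — does not account for decolorizes bromine, burns with sooty flame, positive Tollens'
(E) compound mu — soluble in ether yes; decolorizes bromine yes; burns with sooty flame yes; inert to sodium yes; positive Tollens' yes (through decolorizes bromine → positive Tollens')
Only (E) is consistent with every observation.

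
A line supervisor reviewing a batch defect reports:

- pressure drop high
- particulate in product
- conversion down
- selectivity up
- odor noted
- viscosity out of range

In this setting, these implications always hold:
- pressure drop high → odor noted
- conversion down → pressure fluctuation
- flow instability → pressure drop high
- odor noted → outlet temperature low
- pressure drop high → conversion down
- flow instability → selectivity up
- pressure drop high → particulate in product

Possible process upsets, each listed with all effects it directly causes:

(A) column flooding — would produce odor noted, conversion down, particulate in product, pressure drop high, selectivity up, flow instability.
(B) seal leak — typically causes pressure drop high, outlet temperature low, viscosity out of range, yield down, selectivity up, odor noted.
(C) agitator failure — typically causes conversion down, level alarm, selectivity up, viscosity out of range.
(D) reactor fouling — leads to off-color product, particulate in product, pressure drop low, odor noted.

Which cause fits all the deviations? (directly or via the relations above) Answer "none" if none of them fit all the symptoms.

Per-candidate check:
(A) column flooding — pressure drop high yes; particulate in product yes; conversion down yes; selectivity up yes; odor noted yes; viscosity out of range NO
(B) seal leak — pressure drop high yes; particulate in product yes (via pressure drop high → particulate in product); conversion down yes (via pressure drop high → conversion down); selectivity up yes; odor noted yes; viscosity out of range yes
(C) agitator failure — does not account for pressure drop high, particulate in product, odor noted
(D) reactor fouling — fails on pressure drop high, conversion down, selectivity up, viscosity out of range (predicts pressure drop low, not pressure drop high)
(B) alone accounts for all the evidence.

B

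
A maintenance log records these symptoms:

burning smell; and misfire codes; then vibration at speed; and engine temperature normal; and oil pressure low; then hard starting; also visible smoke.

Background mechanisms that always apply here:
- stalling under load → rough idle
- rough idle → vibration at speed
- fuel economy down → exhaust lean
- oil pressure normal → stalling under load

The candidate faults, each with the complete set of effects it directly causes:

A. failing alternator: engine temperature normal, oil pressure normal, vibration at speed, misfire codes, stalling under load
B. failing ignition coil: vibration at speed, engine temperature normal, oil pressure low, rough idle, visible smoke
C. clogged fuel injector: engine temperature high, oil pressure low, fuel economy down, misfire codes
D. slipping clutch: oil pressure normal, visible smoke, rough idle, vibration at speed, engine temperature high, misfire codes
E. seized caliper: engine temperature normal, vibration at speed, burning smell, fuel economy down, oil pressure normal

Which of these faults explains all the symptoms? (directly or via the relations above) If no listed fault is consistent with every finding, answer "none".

none

Per-candidate check:
(A) failing alternator — burning smell -; misfire codes +; vibration at speed +; engine temperature normal +; oil pressure low -; hard starting -; visible smoke -
(B) failing ignition coil — does not account for burning smell, misfire codes, hard starting
(C) clogged fuel injector — fails on burning smell, vibration at speed, engine temperature normal, hard starting, visible smoke (predicts engine temperature high, not engine temperature normal)
(D) slipping clutch — fails on burning smell, engine temperature normal, oil pressure low, hard starting (predicts engine temperature high, not engine temperature normal; predicts oil pressure normal, not oil pressure low)
(E) seized caliper — fails on misfire codes, oil pressure low, hard starting, visible smoke (predicts oil pressure normal, not oil pressure low)
Every candidate fails on at least one observation.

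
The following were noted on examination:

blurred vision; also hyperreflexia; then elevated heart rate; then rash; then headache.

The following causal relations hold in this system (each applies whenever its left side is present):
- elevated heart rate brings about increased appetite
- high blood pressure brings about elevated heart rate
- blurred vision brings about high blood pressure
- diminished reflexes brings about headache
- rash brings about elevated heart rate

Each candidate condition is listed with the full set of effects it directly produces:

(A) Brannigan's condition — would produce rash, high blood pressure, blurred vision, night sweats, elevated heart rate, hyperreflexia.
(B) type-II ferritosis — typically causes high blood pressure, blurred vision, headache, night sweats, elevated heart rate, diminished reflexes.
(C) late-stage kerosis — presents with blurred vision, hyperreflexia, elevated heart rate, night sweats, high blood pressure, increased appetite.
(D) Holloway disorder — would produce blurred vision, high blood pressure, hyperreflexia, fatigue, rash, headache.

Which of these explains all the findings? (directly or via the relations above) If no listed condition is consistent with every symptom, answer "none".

D

Testing each hypothesis:
(A) Brannigan's condition — does not account for headache
(B) type-II ferritosis — fails on hyperreflexia, rash (predicts diminished reflexes, not hyperreflexia)
(C) late-stage kerosis — does not account for rash, headache
(D) Holloway disorder — blurred vision yes; hyperreflexia yes; elevated heart rate yes (through rash → elevated heart rate); rash yes; headache yes
(D) alone accounts for all the evidence.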